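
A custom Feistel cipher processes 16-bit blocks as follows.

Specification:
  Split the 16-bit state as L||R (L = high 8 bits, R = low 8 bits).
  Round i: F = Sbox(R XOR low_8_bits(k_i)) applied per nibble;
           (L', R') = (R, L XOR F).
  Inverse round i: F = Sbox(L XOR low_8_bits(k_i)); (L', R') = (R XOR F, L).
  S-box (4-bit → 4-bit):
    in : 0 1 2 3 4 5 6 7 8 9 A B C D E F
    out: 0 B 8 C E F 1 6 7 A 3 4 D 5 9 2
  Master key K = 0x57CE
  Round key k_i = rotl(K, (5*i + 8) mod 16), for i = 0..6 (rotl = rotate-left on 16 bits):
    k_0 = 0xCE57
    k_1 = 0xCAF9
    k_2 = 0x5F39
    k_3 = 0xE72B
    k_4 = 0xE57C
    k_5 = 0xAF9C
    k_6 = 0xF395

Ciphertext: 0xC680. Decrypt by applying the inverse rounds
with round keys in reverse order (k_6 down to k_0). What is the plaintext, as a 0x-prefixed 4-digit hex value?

0x47DD

s_0 = ciphertext = 0xC680
s_1 = InvRound(s_0, k_6) = 0x7CC6
s_2 = InvRound(s_1, k_5) = 0x567C
s_3 = InvRound(s_2, k_4) = 0xFF56
s_4 = InvRound(s_3, k_3) = 0x08FF
s_5 = InvRound(s_4, k_2) = 0x3408
s_6 = InvRound(s_5, k_1) = 0xDD34
s_7 = InvRound(s_6, k_0) = 0x47DD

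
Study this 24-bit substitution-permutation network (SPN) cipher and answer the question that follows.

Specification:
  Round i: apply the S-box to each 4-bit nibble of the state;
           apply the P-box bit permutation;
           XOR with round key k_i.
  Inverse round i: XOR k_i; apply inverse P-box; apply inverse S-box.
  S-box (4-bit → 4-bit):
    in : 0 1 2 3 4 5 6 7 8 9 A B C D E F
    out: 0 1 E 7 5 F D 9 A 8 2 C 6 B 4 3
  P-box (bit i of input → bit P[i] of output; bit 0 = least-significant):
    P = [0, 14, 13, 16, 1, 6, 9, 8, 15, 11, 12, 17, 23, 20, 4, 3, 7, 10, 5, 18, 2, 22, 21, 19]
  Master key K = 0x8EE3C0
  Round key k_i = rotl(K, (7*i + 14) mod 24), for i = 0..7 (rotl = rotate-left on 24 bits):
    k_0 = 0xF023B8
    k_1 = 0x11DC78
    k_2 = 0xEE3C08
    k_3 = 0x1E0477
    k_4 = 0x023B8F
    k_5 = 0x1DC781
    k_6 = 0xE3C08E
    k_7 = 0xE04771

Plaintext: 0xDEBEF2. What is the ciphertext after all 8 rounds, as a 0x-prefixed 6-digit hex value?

s_0 = plaintext = 0xDEBEF2
s_1 = Round(s_0, k_0) = 0xB953C6
s_2 = Round(s_1, k_1) = 0xAC6621
s_3 = Round(s_2, k_2) = 0x2CAB71
s_4 = Round(s_3, k_3) = 0x641154
s_5 = Round(s_4, k_4) = 0xAA9868
s_6 = Round(s_5, k_5) = 0x5E888B
s_7 = Round(s_6, k_6) = 0x98E9E2
s_8 = Round(s_7, k_7) = 0xEF2161

0xEF2161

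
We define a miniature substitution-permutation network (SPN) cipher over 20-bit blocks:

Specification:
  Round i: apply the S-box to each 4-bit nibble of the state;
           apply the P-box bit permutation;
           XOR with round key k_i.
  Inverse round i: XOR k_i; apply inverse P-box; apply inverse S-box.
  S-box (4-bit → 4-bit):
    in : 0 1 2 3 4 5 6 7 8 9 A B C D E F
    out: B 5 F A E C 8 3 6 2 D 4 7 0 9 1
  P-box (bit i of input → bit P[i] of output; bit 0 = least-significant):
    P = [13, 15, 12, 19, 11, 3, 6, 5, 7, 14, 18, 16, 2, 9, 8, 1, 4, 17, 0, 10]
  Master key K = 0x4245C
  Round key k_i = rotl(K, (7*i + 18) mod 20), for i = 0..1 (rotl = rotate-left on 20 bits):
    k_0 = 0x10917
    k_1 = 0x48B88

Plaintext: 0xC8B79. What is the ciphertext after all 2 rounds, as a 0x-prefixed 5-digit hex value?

s_0 = plaintext = 0xC8B79
s_1 = Round(s_0, k_0) = 0x7820E
s_2 = Round(s_1, k_1) = 0xBE030

0xBE030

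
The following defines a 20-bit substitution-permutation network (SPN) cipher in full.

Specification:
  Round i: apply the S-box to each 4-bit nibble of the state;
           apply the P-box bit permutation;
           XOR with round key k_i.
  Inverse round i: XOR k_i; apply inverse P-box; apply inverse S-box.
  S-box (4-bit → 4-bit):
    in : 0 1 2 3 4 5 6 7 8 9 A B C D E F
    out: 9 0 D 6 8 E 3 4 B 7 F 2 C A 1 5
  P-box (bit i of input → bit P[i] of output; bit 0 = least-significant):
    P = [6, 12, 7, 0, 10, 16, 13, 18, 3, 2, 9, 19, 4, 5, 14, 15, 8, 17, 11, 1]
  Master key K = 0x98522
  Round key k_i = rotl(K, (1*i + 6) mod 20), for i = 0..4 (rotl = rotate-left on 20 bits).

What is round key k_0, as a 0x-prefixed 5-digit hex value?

0x148A6

K = 0x98522
k_0 = rotl(K, (1*0+6) mod 20) = rotl(K, 6) = 0x148A6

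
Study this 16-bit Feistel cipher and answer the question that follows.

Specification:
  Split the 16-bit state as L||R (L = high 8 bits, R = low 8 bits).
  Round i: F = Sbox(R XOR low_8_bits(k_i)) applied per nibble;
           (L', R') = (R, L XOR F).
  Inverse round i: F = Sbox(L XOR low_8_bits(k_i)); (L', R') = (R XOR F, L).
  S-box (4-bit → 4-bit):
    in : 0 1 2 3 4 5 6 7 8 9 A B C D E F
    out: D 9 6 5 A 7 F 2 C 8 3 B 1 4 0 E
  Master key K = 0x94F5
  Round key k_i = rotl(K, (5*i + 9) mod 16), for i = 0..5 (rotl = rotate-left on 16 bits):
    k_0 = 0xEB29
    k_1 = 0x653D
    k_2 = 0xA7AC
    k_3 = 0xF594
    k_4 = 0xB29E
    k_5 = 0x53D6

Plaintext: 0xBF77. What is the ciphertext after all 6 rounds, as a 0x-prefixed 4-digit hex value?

s_0 = plaintext = 0xBF77
s_1 = Round(s_0, k_0) = 0x77CF
s_2 = Round(s_1, k_1) = 0xCF91
s_3 = Round(s_2, k_2) = 0x919B
s_4 = Round(s_3, k_3) = 0x9B4F
s_5 = Round(s_4, k_4) = 0x4FD2
s_6 = Round(s_5, k_5) = 0xD295

0xD295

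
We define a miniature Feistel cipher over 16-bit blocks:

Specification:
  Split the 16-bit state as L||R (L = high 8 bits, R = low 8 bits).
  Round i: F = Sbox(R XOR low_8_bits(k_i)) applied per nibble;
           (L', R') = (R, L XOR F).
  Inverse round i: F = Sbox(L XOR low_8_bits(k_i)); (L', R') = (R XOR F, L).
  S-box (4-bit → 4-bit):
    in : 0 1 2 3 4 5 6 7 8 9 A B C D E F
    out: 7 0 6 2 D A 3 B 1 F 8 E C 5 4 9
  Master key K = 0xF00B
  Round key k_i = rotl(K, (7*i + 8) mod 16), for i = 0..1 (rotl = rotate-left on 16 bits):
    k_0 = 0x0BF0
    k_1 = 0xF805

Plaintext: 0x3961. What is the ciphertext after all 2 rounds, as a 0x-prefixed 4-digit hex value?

0xC9AD

s_0 = plaintext = 0x3961
s_1 = Round(s_0, k_0) = 0x61C9
s_2 = Round(s_1, k_1) = 0xC9AD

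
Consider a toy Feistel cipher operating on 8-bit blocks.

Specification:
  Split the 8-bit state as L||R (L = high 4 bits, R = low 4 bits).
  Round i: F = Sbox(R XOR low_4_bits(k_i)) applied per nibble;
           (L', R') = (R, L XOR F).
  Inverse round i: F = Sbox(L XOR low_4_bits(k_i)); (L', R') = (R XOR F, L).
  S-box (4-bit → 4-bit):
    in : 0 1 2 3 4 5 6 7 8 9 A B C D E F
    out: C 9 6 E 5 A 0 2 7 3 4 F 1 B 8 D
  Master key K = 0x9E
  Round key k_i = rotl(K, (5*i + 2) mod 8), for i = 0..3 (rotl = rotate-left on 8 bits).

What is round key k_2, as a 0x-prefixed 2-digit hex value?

0xE9

K = 0x9E
k_0 = rotl(K, (5*0+2) mod 8) = rotl(K, 2) = 0x7A
k_1 = rotl(K, (5*1+2) mod 8) = rotl(K, 7) = 0x4F
k_2 = rotl(K, (5*2+2) mod 8) = rotl(K, 4) = 0xE9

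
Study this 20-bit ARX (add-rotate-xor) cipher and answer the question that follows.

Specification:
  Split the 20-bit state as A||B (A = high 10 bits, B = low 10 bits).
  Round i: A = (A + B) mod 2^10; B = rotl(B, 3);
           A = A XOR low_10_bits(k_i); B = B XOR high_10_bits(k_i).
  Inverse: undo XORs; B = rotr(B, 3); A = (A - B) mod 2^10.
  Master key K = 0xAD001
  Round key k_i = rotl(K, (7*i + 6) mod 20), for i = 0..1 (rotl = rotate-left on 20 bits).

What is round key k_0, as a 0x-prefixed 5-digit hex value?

0x4006B

K = 0xAD001
k_0 = rotl(K, (7*0+6) mod 20) = rotl(K, 6) = 0x4006B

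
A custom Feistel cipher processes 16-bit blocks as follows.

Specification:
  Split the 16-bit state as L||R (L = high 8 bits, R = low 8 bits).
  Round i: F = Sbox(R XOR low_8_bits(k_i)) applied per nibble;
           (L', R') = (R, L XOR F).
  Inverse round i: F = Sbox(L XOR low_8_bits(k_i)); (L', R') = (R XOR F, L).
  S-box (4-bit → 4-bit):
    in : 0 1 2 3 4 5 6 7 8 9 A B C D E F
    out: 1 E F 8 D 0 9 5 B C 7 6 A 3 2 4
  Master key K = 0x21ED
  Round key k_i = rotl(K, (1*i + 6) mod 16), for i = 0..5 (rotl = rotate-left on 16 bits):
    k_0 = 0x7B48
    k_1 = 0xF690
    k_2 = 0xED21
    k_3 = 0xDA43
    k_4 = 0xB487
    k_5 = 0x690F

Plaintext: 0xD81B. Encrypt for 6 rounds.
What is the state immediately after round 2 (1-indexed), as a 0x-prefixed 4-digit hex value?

0xD0CA

s_0 = plaintext = 0xD81B
s_1 = Round(s_0, k_0) = 0x1BD0
s_2 = Round(s_1, k_1) = 0xD0CA
s_3 = Round(s_2, k_2) = 0xCAF6
s_4 = Round(s_3, k_3) = 0xF6AA
s_5 = Round(s_4, k_4) = 0xAA05
s_6 = Round(s_5, k_5) = 0x05BD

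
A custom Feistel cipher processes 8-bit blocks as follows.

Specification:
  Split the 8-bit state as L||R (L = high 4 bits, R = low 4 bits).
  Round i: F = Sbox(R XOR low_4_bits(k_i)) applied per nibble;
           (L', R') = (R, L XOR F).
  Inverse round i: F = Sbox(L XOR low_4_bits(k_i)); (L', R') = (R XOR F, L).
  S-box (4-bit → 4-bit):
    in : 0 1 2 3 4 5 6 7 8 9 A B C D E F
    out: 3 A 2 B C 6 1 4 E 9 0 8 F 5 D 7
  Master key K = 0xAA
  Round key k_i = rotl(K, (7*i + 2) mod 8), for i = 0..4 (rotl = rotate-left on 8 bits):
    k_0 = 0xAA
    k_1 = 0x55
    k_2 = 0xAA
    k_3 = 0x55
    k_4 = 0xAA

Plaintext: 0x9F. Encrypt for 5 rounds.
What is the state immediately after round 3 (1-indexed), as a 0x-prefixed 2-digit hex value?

s_0 = plaintext = 0x9F
s_1 = Round(s_0, k_0) = 0xFF
s_2 = Round(s_1, k_1) = 0xFF
s_3 = Round(s_2, k_2) = 0xF9
s_4 = Round(s_3, k_3) = 0x90
s_5 = Round(s_4, k_4) = 0x09

0xF9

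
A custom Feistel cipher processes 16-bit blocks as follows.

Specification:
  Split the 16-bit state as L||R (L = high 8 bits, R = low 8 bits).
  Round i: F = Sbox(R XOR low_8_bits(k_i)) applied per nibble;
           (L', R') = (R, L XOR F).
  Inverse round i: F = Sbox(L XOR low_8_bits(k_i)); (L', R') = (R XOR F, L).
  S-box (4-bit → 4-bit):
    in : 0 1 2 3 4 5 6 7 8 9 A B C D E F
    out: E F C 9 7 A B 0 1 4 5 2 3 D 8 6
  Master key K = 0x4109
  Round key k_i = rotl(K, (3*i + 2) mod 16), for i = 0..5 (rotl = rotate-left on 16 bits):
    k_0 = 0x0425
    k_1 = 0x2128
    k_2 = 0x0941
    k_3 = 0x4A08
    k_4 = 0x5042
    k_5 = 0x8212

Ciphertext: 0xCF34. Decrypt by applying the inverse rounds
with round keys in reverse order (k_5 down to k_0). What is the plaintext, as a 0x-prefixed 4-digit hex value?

s_0 = ciphertext = 0xCF34
s_1 = InvRound(s_0, k_5) = 0xE9CF
s_2 = InvRound(s_1, k_4) = 0x9DE9
s_3 = InvRound(s_2, k_3) = 0xA39D
s_4 = InvRound(s_3, k_2) = 0x11A3
s_5 = InvRound(s_4, k_1) = 0x3711
s_6 = InvRound(s_5, k_0) = 0xED37

0xED37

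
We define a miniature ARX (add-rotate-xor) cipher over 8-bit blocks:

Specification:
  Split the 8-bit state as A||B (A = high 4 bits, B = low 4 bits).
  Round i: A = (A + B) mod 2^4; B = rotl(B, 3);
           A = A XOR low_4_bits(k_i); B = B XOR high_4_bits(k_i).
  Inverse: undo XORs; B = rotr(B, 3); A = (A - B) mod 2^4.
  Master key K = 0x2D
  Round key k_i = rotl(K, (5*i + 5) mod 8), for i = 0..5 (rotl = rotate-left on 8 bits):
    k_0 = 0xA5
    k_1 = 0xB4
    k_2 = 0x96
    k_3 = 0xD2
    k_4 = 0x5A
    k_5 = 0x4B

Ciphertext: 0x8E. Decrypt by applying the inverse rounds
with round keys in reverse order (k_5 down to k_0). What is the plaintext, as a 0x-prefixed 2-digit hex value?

s_0 = ciphertext = 0x8E
s_1 = InvRound(s_0, k_5) = 0xE5
s_2 = InvRound(s_1, k_4) = 0x40
s_3 = InvRound(s_2, k_3) = 0xBB
s_4 = InvRound(s_3, k_2) = 0x94
s_5 = InvRound(s_4, k_1) = 0xEF
s_6 = InvRound(s_5, k_0) = 0x1A

0x1A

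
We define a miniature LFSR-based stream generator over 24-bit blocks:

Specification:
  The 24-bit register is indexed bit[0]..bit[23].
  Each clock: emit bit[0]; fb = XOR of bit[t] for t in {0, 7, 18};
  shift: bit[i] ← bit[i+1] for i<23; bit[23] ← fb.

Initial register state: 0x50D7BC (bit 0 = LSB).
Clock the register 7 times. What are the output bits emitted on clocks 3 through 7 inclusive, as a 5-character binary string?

11110

reg_0 = 0x50D7BC
clock 1: out=0, reg = 0xA86BDE
clock 2: out=0, reg = 0xD435EF
clock 3: out=1, reg = 0xEA1AF7
clock 4: out=1, reg = 0x750D7B
clock 5: out=1, reg = 0x3A86BD
clock 6: out=1, reg = 0x1D435E
clock 7: out=0, reg = 0x8EA1AF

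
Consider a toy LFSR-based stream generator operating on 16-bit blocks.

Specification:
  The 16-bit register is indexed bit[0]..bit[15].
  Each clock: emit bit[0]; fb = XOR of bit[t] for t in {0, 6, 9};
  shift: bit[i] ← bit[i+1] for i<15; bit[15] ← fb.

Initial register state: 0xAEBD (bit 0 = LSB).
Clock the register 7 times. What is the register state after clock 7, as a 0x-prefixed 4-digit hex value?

reg_0 = 0xAEBD
clock 1: out=1, reg = 0x575E
clock 2: out=0, reg = 0x2BAF
clock 3: out=1, reg = 0x15D7
clock 4: out=1, reg = 0x0AEB
clock 5: out=1, reg = 0x8575
clock 6: out=1, reg = 0x42BA
clock 7: out=0, reg = 0xA15D

0xA15D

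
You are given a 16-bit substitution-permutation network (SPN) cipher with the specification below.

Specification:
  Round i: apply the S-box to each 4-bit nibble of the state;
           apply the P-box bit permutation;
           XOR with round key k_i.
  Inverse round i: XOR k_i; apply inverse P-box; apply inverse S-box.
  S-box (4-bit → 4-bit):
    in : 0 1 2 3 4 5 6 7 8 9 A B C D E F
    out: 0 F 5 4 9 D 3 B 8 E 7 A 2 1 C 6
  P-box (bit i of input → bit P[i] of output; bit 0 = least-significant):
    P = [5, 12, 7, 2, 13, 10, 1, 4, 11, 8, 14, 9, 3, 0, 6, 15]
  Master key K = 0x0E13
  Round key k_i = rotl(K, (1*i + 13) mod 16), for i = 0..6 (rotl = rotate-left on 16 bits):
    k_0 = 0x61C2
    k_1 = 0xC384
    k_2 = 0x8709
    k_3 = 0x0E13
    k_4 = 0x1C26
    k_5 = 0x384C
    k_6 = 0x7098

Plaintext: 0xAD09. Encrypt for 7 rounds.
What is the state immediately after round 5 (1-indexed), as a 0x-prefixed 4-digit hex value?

0x73FC

s_0 = plaintext = 0xAD09
s_1 = Round(s_0, k_0) = 0x790F
s_2 = Round(s_1, k_1) = 0x100D
s_3 = Round(s_2, k_2) = 0x0760
s_4 = Round(s_3, k_3) = 0x2113
s_5 = Round(s_4, k_4) = 0x73FC
s_6 = Round(s_5, k_5) = 0xEC47
s_7 = Round(s_6, k_6) = 0xC1EC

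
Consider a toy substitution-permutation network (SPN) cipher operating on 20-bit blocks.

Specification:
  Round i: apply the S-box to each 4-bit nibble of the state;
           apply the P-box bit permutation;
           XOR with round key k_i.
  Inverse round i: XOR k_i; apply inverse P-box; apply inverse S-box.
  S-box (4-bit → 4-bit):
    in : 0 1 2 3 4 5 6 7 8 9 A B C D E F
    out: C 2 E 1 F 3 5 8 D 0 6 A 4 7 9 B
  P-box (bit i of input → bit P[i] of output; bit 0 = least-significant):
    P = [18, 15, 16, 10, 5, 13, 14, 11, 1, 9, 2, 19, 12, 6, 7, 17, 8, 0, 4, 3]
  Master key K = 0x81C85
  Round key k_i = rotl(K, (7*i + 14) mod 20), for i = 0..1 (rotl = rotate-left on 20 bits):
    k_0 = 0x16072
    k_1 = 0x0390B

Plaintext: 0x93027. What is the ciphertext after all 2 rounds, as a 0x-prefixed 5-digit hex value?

s_0 = plaintext = 0x93027
s_1 = Round(s_0, k_0) = 0x91C76
s_2 = Round(s_1, k_1) = 0x5314F

0x5314F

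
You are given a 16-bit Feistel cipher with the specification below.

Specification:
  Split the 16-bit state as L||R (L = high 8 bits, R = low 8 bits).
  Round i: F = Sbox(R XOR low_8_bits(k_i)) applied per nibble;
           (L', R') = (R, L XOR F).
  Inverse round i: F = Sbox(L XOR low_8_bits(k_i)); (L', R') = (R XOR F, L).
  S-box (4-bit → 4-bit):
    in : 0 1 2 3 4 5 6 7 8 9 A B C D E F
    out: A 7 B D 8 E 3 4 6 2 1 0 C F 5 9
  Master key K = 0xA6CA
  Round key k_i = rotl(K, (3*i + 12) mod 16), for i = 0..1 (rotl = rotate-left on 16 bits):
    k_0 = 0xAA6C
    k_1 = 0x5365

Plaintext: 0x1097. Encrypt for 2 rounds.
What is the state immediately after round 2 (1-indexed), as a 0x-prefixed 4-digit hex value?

0x80C9

s_0 = plaintext = 0x1097
s_1 = Round(s_0, k_0) = 0x9780
s_2 = Round(s_1, k_1) = 0x80C9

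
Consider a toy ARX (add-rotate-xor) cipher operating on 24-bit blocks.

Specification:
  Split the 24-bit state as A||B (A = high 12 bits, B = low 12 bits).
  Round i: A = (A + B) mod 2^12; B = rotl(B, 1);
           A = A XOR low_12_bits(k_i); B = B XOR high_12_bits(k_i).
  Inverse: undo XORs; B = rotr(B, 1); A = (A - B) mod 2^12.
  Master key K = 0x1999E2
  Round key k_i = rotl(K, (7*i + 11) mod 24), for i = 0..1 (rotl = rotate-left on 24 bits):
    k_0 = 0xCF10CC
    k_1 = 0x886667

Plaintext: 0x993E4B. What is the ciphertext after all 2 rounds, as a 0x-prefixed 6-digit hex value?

0x11F84A

s_0 = plaintext = 0x993E4B
s_1 = Round(s_0, k_0) = 0x712066
s_2 = Round(s_1, k_1) = 0x11F84A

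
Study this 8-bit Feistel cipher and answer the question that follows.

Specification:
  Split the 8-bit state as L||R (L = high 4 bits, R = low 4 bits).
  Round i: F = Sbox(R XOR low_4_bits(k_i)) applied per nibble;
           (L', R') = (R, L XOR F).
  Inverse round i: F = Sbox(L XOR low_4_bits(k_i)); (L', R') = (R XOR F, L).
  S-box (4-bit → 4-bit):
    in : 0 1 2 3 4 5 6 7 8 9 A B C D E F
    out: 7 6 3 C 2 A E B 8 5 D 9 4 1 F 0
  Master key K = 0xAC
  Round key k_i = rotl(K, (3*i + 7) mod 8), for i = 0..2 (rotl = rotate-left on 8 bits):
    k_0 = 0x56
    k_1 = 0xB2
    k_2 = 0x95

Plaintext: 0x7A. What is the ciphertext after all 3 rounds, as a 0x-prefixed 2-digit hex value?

0xC6

s_0 = plaintext = 0x7A
s_1 = Round(s_0, k_0) = 0xA3
s_2 = Round(s_1, k_1) = 0x3C
s_3 = Round(s_2, k_2) = 0xC6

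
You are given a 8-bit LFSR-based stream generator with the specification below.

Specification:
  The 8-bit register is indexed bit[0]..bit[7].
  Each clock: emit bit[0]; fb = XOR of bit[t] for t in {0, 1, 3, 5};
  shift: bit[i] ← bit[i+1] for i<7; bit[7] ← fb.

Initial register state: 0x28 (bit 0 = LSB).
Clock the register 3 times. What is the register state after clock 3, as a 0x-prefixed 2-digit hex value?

0x05

reg_0 = 0x28
clock 1: out=0, reg = 0x14
clock 2: out=0, reg = 0x0A
clock 3: out=0, reg = 0x05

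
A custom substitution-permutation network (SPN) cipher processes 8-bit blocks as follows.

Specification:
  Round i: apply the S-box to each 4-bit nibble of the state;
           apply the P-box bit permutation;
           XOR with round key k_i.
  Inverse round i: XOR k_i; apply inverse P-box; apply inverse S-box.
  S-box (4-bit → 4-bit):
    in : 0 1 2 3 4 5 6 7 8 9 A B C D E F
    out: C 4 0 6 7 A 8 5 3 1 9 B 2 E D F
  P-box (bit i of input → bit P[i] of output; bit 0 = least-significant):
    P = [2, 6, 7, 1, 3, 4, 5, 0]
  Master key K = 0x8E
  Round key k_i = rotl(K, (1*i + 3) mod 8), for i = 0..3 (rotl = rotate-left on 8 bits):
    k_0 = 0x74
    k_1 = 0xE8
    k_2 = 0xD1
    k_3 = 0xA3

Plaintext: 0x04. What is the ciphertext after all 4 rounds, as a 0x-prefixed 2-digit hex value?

s_0 = plaintext = 0x04
s_1 = Round(s_0, k_0) = 0x91
s_2 = Round(s_1, k_1) = 0x60
s_3 = Round(s_2, k_2) = 0x52
s_4 = Round(s_3, k_3) = 0xB2

0xB2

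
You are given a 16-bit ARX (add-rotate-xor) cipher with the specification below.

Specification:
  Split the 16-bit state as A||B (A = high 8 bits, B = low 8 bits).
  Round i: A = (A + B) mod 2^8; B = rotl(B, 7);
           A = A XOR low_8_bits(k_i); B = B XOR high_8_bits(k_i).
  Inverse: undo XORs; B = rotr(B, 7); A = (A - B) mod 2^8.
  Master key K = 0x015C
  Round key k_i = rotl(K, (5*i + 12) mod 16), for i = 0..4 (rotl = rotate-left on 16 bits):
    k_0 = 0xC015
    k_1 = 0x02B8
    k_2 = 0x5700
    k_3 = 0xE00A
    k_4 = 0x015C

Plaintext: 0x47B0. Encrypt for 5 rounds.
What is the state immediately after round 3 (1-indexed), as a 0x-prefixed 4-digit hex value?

0x1070

s_0 = plaintext = 0x47B0
s_1 = Round(s_0, k_0) = 0xE298
s_2 = Round(s_1, k_1) = 0xC24E
s_3 = Round(s_2, k_2) = 0x1070
s_4 = Round(s_3, k_3) = 0x8AD8
s_5 = Round(s_4, k_4) = 0x3E6D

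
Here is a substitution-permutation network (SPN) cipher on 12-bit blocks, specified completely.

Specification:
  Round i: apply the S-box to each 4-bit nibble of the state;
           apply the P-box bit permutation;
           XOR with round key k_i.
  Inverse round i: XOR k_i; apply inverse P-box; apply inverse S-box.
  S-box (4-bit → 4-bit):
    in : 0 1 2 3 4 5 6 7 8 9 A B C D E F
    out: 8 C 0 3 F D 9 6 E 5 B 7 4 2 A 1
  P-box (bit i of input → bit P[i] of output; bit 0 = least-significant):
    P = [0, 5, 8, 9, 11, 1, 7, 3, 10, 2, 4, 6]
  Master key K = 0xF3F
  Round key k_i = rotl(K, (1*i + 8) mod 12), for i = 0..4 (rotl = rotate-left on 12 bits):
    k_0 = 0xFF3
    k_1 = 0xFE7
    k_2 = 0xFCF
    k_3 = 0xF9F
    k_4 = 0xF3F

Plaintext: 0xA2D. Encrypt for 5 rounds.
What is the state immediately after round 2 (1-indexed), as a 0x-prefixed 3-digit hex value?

s_0 = plaintext = 0xA2D
s_1 = Round(s_0, k_0) = 0xB97
s_2 = Round(s_1, k_1) = 0x253
s_3 = Round(s_2, k_2) = 0x766
s_4 = Round(s_3, k_3) = 0x582
s_5 = Round(s_4, k_4) = 0xBE5

0x253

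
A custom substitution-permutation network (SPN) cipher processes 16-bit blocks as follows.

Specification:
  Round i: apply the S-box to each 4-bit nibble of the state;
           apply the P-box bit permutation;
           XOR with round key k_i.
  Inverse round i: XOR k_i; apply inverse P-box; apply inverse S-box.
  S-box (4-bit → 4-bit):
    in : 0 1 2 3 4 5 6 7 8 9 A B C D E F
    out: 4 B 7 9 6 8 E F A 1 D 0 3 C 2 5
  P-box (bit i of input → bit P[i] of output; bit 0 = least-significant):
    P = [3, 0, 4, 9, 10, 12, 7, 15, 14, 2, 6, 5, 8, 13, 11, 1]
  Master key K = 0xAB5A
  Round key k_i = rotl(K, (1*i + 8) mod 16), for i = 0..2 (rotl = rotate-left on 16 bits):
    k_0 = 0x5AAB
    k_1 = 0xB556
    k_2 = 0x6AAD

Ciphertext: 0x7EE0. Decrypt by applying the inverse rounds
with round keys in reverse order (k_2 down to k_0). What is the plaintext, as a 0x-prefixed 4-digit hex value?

s_0 = ciphertext = 0x7EE0
s_1 = InvRound(s_0, k_2) = 0xB4CC
s_2 = InvRound(s_1, k_1) = 0x3B0F
s_3 = InvRound(s_2, k_0) = 0xC10B

0xC10B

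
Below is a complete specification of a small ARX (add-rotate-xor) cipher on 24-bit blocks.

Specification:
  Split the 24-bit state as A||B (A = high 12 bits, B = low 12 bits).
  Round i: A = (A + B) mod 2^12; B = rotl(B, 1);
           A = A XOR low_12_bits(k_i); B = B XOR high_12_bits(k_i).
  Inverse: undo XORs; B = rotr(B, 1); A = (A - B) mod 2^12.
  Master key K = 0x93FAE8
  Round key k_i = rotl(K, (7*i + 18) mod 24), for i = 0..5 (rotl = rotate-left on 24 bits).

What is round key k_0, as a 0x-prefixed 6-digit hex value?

0xA24FEB

K = 0x93FAE8
k_0 = rotl(K, (7*0+18) mod 24) = rotl(K, 18) = 0xA24FEB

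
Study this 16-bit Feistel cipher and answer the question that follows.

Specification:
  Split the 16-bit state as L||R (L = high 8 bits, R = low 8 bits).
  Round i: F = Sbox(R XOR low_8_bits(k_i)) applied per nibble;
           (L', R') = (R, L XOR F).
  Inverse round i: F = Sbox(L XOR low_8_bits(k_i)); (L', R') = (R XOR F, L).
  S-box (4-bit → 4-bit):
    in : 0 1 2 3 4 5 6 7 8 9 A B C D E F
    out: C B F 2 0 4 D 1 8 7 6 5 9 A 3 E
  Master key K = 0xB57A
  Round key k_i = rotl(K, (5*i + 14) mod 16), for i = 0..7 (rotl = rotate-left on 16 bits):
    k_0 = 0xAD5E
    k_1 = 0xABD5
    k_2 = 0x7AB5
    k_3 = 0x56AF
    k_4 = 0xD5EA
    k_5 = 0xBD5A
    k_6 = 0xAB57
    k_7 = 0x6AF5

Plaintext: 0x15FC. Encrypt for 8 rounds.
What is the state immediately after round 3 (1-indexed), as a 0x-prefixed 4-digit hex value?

0x928B

s_0 = plaintext = 0x15FC
s_1 = Round(s_0, k_0) = 0xFC7A
s_2 = Round(s_1, k_1) = 0x7A92
s_3 = Round(s_2, k_2) = 0x928B
s_4 = Round(s_3, k_3) = 0x8B62
s_5 = Round(s_4, k_4) = 0x6203
s_6 = Round(s_5, k_5) = 0x0325
s_7 = Round(s_6, k_6) = 0x251C
s_8 = Round(s_7, k_7) = 0x1C12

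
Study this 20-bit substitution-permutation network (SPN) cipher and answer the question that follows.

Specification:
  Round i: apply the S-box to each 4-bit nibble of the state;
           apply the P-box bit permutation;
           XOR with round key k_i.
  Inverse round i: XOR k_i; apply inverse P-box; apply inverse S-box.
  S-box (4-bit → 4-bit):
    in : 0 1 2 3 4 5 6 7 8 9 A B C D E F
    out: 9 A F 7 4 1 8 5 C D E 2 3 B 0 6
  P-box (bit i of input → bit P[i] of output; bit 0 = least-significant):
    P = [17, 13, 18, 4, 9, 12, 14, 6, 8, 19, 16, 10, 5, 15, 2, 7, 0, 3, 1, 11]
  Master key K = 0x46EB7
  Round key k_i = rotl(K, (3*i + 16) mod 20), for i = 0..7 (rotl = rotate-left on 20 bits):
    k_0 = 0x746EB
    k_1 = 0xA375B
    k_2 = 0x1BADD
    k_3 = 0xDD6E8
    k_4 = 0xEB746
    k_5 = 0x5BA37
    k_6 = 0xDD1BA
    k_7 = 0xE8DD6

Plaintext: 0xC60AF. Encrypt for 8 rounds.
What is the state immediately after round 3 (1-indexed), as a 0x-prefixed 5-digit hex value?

s_0 = plaintext = 0xC60AF
s_1 = Round(s_0, k_0) = 0x33322
s_2 = Round(s_1, k_1) = 0x5C424
s_3 = Round(s_2, k_2) = 0x468BC
s_4 = Round(s_3, k_3) = 0xEE26A
s_5 = Round(s_4, k_4) = 0x39216
s_6 = Round(s_5, k_5) = 0xCAFC8
s_7 = Round(s_6, k_6) = 0x04327
s_8 = Round(s_7, k_7) = 0x1D693

0x468BC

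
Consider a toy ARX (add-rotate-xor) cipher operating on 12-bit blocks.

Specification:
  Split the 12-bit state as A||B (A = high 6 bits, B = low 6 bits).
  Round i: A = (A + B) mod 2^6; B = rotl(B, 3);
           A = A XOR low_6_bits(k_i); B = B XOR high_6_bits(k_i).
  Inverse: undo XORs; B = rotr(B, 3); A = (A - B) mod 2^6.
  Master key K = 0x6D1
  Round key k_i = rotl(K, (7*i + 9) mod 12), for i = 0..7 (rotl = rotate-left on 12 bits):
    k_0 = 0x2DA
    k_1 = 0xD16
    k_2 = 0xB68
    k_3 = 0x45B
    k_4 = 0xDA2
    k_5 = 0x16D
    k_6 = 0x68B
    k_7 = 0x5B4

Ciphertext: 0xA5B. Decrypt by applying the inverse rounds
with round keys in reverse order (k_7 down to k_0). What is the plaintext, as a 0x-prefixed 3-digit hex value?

0x67C

s_0 = ciphertext = 0xA5B
s_1 = InvRound(s_0, k_7) = 0xD29
s_2 = InvRound(s_1, k_6) = 0x85E
s_3 = InvRound(s_2, k_5) = 0xC5B
s_4 = InvRound(s_3, k_4) = 0x9AD
s_5 = InvRound(s_4, k_3) = 0x5A7
s_6 = InvRound(s_5, k_2) = 0xB51
s_7 = InvRound(s_6, k_1) = 0x3EC
s_8 = InvRound(s_7, k_0) = 0x67C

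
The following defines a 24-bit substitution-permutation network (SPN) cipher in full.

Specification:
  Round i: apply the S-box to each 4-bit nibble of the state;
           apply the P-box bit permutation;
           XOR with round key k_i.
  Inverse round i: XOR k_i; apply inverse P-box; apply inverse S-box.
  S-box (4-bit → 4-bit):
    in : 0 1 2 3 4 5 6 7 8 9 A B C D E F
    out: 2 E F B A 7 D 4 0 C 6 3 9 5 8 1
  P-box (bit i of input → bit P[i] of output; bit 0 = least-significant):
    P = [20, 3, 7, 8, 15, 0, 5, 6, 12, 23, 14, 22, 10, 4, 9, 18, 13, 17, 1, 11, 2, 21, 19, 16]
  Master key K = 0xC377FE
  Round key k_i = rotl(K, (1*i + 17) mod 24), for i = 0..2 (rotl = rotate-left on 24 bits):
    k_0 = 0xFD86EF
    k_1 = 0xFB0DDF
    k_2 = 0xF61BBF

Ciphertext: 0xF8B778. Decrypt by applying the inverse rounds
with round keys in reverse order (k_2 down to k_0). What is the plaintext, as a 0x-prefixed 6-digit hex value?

s_0 = ciphertext = 0xF8B778
s_1 = InvRound(s_0, k_2) = 0xD2C837
s_2 = InvRound(s_1, k_1) = 0x18F761
s_3 = InvRound(s_2, k_0) = 0x3DE281

0x3DE281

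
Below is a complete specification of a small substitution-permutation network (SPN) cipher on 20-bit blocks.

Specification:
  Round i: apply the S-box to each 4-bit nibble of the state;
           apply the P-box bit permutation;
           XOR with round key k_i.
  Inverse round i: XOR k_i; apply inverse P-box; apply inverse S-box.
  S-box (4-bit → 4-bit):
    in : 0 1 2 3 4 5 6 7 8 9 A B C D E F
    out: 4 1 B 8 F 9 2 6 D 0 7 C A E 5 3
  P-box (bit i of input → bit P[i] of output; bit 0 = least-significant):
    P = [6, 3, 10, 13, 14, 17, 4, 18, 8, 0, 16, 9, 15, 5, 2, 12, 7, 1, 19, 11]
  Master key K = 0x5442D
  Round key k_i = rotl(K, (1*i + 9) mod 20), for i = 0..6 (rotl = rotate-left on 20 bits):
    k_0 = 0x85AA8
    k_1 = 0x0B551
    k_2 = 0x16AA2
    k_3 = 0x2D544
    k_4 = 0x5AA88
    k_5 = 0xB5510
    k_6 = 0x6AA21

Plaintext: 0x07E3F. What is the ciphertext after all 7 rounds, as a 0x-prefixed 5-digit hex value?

0x3E686

s_0 = plaintext = 0x07E3F
s_1 = Round(s_0, k_0) = 0x55BC4
s_2 = Round(s_1, k_1) = 0x70B99
s_3 = Round(s_2, k_2) = 0x868A4
s_4 = Round(s_3, k_3) = 0x9BABC
s_5 = Round(s_4, k_4) = 0x09B95
s_6 = Round(s_5, k_5) = 0x27750
s_7 = Round(s_6, k_6) = 0x3E686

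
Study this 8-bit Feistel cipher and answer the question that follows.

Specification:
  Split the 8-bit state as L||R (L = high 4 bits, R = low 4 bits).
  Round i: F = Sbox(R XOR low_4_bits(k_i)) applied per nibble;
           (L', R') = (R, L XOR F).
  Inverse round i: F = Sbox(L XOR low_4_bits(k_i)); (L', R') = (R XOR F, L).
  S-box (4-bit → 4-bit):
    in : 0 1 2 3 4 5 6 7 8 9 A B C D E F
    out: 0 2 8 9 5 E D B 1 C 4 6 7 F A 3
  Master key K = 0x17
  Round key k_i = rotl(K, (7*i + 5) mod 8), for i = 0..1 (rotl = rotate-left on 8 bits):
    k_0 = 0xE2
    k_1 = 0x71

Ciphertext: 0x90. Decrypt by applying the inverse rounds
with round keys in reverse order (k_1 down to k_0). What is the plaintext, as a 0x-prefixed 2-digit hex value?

0x01

s_0 = ciphertext = 0x90
s_1 = InvRound(s_0, k_1) = 0x19
s_2 = InvRound(s_1, k_0) = 0x01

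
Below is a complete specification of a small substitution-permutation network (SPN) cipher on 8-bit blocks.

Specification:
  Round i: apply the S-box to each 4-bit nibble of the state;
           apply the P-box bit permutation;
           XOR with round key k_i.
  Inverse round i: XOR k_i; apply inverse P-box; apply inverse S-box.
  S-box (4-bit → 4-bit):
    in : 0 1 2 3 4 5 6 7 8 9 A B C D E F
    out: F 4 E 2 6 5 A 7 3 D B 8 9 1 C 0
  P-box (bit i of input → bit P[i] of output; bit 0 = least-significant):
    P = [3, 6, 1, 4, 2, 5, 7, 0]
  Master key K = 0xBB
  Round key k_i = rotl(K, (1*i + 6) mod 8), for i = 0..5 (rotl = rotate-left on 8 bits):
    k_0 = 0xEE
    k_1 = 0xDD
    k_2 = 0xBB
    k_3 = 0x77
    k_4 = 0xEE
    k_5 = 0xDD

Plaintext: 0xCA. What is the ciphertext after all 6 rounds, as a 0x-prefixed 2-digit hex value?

s_0 = plaintext = 0xCA
s_1 = Round(s_0, k_0) = 0xB3
s_2 = Round(s_1, k_1) = 0x9C
s_3 = Round(s_2, k_2) = 0x26
s_4 = Round(s_3, k_3) = 0x86
s_5 = Round(s_4, k_4) = 0x9A
s_6 = Round(s_5, k_5) = 0x00

0x00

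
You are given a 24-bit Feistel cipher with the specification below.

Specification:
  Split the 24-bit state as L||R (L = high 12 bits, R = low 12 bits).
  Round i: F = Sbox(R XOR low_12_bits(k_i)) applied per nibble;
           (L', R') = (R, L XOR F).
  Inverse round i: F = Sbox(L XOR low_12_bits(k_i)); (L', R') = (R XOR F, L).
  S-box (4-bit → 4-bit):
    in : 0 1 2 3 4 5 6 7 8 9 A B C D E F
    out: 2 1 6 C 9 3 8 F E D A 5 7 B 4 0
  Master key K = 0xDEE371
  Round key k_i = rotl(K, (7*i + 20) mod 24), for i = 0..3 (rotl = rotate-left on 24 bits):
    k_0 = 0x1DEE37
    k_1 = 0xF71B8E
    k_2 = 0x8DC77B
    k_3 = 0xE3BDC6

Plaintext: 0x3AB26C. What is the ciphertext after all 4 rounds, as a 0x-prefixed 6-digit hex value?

s_0 = plaintext = 0x3AB26C
s_1 = Round(s_0, k_0) = 0x26C49E
s_2 = Round(s_1, k_1) = 0x49E27E
s_3 = Round(s_2, k_2) = 0x27E7BD
s_4 = Round(s_3, k_3) = 0x7BD88B

0x7BD88B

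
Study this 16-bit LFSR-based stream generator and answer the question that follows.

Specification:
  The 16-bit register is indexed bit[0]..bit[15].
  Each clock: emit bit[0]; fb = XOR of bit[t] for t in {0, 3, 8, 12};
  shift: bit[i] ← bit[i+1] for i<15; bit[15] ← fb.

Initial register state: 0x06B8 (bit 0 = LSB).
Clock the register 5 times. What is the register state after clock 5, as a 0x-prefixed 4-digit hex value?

reg_0 = 0x06B8
clock 1: out=0, reg = 0x835C
clock 2: out=0, reg = 0x41AE
clock 3: out=0, reg = 0x20D7
clock 4: out=1, reg = 0x906B
clock 5: out=1, reg = 0xC835

0xC835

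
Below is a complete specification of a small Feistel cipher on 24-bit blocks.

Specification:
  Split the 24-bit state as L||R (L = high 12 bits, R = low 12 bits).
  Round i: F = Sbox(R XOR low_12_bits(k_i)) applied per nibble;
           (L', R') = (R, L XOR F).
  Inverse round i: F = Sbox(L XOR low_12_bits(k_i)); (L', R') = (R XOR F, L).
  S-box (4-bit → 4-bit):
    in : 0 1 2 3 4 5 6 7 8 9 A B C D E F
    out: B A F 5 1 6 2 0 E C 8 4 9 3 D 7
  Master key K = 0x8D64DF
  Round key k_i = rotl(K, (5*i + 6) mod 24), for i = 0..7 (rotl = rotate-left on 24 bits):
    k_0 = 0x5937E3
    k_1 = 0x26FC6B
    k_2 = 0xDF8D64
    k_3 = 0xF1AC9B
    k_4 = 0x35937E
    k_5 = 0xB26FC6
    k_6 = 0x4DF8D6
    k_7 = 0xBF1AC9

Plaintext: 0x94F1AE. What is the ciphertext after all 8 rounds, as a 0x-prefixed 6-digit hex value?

s_0 = plaintext = 0x94F1AE
s_1 = Round(s_0, k_0) = 0x1AEB5C
s_2 = Round(s_1, k_1) = 0xB5C1FE
s_3 = Round(s_2, k_2) = 0x1FE294
s_4 = Round(s_3, k_3) = 0x294C49
s_5 = Round(s_4, k_4) = 0xC495C4
s_6 = Round(s_5, k_5) = 0x5C44F6
s_7 = Round(s_6, k_6) = 0x4F6C3F
s_8 = Round(s_7, k_7) = 0xC3F684

0xC3F684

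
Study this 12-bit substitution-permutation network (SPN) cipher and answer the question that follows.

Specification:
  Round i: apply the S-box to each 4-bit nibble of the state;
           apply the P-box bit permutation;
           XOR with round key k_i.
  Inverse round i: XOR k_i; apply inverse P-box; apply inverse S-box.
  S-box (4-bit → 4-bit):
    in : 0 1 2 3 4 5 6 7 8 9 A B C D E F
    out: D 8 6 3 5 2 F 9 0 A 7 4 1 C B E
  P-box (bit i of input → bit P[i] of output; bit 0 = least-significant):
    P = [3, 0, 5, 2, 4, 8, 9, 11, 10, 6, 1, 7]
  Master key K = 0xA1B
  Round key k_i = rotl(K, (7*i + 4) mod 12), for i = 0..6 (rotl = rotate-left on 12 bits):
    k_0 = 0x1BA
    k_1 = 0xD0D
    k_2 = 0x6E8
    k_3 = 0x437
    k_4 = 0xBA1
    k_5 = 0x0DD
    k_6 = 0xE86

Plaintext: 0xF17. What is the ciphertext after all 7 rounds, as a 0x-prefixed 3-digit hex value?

0x183

s_0 = plaintext = 0xF17
s_1 = Round(s_0, k_0) = 0x974
s_2 = Round(s_1, k_1) = 0x5F5
s_3 = Round(s_2, k_2) = 0xDA9
s_4 = Round(s_3, k_3) = 0x7A0
s_5 = Round(s_4, k_4) = 0xC1D
s_6 = Round(s_5, k_5) = 0xCF9
s_7 = Round(s_6, k_6) = 0x183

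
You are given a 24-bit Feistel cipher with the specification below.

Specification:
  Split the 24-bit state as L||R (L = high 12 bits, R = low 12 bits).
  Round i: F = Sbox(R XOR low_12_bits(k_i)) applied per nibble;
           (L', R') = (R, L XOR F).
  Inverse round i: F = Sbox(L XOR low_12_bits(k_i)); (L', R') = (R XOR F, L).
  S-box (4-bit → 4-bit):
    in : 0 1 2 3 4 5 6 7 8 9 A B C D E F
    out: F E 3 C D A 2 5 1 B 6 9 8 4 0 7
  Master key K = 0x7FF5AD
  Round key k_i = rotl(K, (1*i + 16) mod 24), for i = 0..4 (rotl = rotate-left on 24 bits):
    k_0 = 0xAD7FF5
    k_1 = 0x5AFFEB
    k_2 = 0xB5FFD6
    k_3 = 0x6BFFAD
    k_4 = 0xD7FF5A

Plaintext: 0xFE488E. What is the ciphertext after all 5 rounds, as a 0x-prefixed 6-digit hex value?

0xC0E266

s_0 = plaintext = 0xFE488E
s_1 = Round(s_0, k_0) = 0x88EABD
s_2 = Round(s_1, k_1) = 0xABD22C
s_3 = Round(s_2, k_2) = 0x22CECB
s_4 = Round(s_3, k_3) = 0xECBC0E
s_5 = Round(s_4, k_4) = 0xC0E266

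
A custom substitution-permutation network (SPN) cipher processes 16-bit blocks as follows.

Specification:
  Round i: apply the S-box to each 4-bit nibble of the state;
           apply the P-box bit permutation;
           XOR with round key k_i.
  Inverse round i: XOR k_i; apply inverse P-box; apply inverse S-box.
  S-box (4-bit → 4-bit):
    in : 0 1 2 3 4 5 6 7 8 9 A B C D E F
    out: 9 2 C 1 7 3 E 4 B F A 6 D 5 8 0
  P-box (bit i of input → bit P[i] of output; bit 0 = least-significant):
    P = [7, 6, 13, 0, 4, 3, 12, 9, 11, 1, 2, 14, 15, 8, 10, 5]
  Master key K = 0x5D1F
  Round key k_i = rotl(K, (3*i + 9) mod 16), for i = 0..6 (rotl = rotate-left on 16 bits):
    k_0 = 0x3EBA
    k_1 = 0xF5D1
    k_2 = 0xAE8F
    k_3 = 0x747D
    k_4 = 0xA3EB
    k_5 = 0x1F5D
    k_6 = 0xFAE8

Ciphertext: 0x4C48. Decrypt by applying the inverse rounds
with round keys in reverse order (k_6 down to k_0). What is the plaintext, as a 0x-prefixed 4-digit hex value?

0x1F8E

s_0 = ciphertext = 0x4C48
s_1 = InvRound(s_0, k_6) = 0xCF2D
s_2 = InvRound(s_1, k_5) = 0x0ED1
s_3 = InvRound(s_2, k_4) = 0x9557
s_4 = InvRound(s_3, k_3) = 0x8A17
s_5 = InvRound(s_4, k_2) = 0x7F5D
s_6 = InvRound(s_5, k_1) = 0x3DA3
s_7 = InvRound(s_6, k_0) = 0x1F8E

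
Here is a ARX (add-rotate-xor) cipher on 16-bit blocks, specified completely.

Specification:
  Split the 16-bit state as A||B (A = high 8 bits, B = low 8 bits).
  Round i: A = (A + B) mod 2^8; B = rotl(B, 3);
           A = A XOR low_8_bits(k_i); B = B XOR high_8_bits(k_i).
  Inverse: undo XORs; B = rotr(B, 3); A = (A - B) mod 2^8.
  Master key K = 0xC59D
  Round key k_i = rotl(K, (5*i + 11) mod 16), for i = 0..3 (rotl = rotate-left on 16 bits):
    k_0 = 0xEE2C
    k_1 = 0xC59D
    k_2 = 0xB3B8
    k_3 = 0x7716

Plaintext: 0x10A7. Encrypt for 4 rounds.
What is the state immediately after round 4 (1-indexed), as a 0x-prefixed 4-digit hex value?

0x493C

s_0 = plaintext = 0x10A7
s_1 = Round(s_0, k_0) = 0x9BD3
s_2 = Round(s_1, k_1) = 0xF35B
s_3 = Round(s_2, k_2) = 0xF669
s_4 = Round(s_3, k_3) = 0x493C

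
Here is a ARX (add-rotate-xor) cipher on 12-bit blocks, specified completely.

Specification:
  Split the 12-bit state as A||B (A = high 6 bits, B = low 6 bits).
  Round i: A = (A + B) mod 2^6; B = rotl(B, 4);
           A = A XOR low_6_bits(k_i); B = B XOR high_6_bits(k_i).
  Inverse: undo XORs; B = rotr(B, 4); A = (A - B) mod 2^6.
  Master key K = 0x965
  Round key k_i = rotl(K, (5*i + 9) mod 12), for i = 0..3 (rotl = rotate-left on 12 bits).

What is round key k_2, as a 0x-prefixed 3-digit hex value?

0x2CB

K = 0x965
k_0 = rotl(K, (5*0+9) mod 12) = rotl(K, 9) = 0xB2C
k_1 = rotl(K, (5*1+9) mod 12) = rotl(K, 2) = 0x596
k_2 = rotl(K, (5*2+9) mod 12) = rotl(K, 7) = 0x2CB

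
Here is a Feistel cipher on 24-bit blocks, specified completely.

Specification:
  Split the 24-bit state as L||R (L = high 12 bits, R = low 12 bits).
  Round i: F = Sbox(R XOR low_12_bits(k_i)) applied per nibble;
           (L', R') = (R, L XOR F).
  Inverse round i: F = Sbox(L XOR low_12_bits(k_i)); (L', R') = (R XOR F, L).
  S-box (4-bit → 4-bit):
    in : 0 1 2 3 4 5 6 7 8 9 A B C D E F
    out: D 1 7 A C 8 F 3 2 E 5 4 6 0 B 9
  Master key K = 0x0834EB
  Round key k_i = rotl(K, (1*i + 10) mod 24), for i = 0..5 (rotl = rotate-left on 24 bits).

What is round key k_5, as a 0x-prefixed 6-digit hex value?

K = 0x0834EB
k_0 = rotl(K, (1*0+10) mod 24) = rotl(K, 10) = 0xD3AC20
k_1 = rotl(K, (1*1+10) mod 24) = rotl(K, 11) = 0xA75841
k_2 = rotl(K, (1*2+10) mod 24) = rotl(K, 12) = 0x4EB083
k_3 = rotl(K, (1*3+10) mod 24) = rotl(K, 13) = 0x9D6106
k_4 = rotl(K, (1*4+10) mod 24) = rotl(K, 14) = 0x3AC20D
k_5 = rotl(K, (1*5+10) mod 24) = rotl(K, 15) = 0x75841A

0x75841A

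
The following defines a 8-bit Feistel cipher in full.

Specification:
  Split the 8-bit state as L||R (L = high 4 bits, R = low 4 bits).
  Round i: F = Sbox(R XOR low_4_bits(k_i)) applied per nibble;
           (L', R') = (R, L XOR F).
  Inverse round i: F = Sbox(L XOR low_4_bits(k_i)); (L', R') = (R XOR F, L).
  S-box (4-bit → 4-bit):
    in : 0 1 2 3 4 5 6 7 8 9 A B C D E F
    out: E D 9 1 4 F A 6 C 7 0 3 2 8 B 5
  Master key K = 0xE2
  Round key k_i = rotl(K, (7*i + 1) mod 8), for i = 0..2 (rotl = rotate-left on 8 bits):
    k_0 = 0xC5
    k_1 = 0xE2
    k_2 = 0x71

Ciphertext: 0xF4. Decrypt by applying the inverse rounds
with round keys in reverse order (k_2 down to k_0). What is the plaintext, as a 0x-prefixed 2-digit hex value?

s_0 = ciphertext = 0xF4
s_1 = InvRound(s_0, k_2) = 0xFF
s_2 = InvRound(s_1, k_1) = 0x7F
s_3 = InvRound(s_2, k_0) = 0x67

0x67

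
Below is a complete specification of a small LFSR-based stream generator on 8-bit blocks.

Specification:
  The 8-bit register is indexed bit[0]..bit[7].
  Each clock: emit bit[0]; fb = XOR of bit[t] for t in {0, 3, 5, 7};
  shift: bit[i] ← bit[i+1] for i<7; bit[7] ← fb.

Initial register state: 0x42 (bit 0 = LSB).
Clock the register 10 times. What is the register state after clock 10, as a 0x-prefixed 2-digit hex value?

reg_0 = 0x42
clock 1: out=0, reg = 0x21
clock 2: out=1, reg = 0x10
clock 3: out=0, reg = 0x08
clock 4: out=0, reg = 0x84
clock 5: out=0, reg = 0xC2
clock 6: out=0, reg = 0xE1
clock 7: out=1, reg = 0xF0
clock 8: out=0, reg = 0x78
clock 9: out=0, reg = 0x3C
clock 10: out=0, reg = 0x1E

0x1E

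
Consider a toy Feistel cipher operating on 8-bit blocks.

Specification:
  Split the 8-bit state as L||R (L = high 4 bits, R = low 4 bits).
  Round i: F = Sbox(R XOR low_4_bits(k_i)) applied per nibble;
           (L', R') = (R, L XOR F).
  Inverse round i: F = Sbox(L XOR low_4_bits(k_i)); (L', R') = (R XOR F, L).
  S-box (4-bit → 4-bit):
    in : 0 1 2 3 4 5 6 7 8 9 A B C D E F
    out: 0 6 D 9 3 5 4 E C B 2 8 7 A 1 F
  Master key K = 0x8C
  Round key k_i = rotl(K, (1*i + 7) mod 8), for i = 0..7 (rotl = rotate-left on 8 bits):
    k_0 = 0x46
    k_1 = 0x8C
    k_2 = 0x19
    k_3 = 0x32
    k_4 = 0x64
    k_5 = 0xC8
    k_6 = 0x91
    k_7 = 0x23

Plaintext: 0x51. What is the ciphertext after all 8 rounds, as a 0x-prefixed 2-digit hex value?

0x4D

s_0 = plaintext = 0x51
s_1 = Round(s_0, k_0) = 0x1B
s_2 = Round(s_1, k_1) = 0xBF
s_3 = Round(s_2, k_2) = 0xFF
s_4 = Round(s_3, k_3) = 0xF5
s_5 = Round(s_4, k_4) = 0x59
s_6 = Round(s_5, k_5) = 0x93
s_7 = Round(s_6, k_6) = 0x34
s_8 = Round(s_7, k_7) = 0x4D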